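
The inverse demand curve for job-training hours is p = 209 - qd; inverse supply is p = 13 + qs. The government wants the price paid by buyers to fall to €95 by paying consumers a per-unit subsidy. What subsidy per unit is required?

At a buyer price of 95, quantity demanded is 209 − 1·95 = 114.
Sellers supply 114 only when they receive ps = 13 + 1·114 = 127.
s = ps − pb = 127 − 95 = 32.

Required subsidy s = €32 per unit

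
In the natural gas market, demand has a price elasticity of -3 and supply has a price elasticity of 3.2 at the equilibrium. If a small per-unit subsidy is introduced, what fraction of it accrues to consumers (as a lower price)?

Consumer share = 16/31

For a small subsidy around the equilibrium, the benefit split depends on the relative slopes, which at a point are proportional to the elasticities.
Buyer share = εs/(εs + |εd|) = 3.2/(3.2 + 3) = 16/31; seller share = |εd|/(εs + |εd|) = 15/31.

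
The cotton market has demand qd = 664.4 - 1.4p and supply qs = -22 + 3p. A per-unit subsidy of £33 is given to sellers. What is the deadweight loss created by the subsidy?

Pre-subsidy: 664.4 - 1.4p = -22 + 3p gives p* = 156, q* = 446.
With the subsidy, sellers receive ps = pb + 33 for each unit, where pb is the price buyers pay.
Supply in terms of pb becomes qs = -22 + 3(pb + 33) = 77 + 3pb. Setting this equal to demand: 664.4 - 1.4pb = 77 + 3pb, so pb = 133.5.
Sellers receive ps = 133.5 + 33 = 166.5; q' = 664.4 − 1.4·133.5 = 477.5.
The subsidy expands output by 477.5 − 446 = 31.5 past the efficient level; on those units the gap between marginal cost and willingness to pay runs from 0 up to 33.
DWL = ½ × 33 × 31.5 = 519.75.

Deadweight loss = £519.75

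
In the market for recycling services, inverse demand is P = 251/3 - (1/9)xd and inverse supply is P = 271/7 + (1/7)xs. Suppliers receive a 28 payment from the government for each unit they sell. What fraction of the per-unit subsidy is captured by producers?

Producer share = 0.5625

Pre-subsidy: 251/3 - (1/9)x = 271/7 + (1/7)x gives x* = 177 and P* = 64.
With the subsidy, sellers receive Ps = Pb + 28 for each unit, where Pb is the price buyers pay.
On the curves, Pb = 251/3 - (1/9)x and Ps = 271/7 + (1/7)x; the wedge Ps − Pb = 28 gives 271/7 + (1/7)x − (251/3 - (1/9)x) = 28, so x' = 287.25.
Then Pb = 251/3 − (1/9)·287.25 = 51.75 and Ps = 271/7 + (1/7)·287.25 = 79.75.
Buyers' price falls by P* − Pb = 64 − 51.75 = 12.25; sellers' price rises by Ps − P* = 79.75 − 64 = 15.75.
So producers capture 15.75/28 = 0.5625 of each unit of subsidy.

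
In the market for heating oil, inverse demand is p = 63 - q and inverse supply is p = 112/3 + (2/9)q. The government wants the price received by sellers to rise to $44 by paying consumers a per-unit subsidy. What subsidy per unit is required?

At a seller price of 44, quantity supplied is -168 + 4.5·44 = 30.
Buyers absorb 30 only when they pay pb = 63 − 1·30 = 33.
s = ps − pb = 44 − 33 = 11.

Required subsidy s = $11 per unit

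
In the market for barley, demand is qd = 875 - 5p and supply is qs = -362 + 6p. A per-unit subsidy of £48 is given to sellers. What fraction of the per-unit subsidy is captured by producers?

Pre-subsidy: 875 - 5p = -362 + 6p gives p* = 1237/11, q* = 3440/11.
With the subsidy, sellers receive ps = pb + 48 for each unit, where pb is the price buyers pay.
Supply in terms of pb becomes qs = -362 + 6(pb + 48) = -74 + 6pb. Setting this equal to demand: 875 - 5pb = -74 + 6pb, so pb = 949/11.
Sellers receive ps = 949/11 + 48 = 1477/11; q' = 875 − 5·(949/11) = 4880/11.
Buyers' price falls by p* − pb = 1237/11 − 949/11 = 288/11; sellers' price rises by ps − p* = 1477/11 − 1237/11 = 240/11.
So producers capture (240/11)/48 = 5/11 of each unit of subsidy.

Producer share = 5/11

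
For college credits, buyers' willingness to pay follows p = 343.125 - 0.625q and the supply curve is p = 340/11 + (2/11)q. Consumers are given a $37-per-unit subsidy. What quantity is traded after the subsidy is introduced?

Pre-subsidy: 343.125 - 0.625q = 340/11 + (2/11)q gives q* = 27475/71 and p* = 7190/71.
With the rebate, buyers effectively pay pb = ps − 37, where ps is the price sellers receive.
On the curves, pb = 343.125 - 0.625q and ps = 340/11 + (2/11)q; the wedge ps − pb = 37 gives 340/11 + (2/11)q − (343.125 - 0.625q) = 37, so q' = 30731/71.
Then pb = 343.125 − 0.625·(30731/71) = 5155/71 and ps = 340/11 + (2/11)·(30731/71) = 7782/71.

q' = 30731/71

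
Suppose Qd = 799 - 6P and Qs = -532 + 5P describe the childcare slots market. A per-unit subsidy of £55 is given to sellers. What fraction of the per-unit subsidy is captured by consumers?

Consumer share = 5/11

Pre-subsidy: 799 - 6P = -532 + 5P gives P* = 121, Q* = 73.
With the subsidy, sellers receive Ps = Pb + 55 for each unit, where Pb is the price buyers pay.
Supply in terms of Pb becomes Qs = -532 + 5(Pb + 55) = -257 + 5Pb. Setting this equal to demand: 799 - 6Pb = -257 + 5Pb, so Pb = 96.
Sellers receive Ps = 96 + 55 = 151; Q' = 799 − 6·96 = 223.
Buyers' price falls by P* − Pb = 121 − 96 = 25; sellers' price rises by Ps − P* = 151 − 121 = 30.
So consumers capture 25/55 = 5/11 of each unit of subsidy.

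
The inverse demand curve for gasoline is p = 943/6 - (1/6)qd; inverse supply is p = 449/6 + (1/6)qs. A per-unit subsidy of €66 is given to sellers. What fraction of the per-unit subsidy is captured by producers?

Pre-subsidy: 943/6 - (1/6)q = 449/6 + (1/6)q gives q* = 247 and p* = 116.
With the subsidy, sellers receive ps = pb + 66 for each unit, where pb is the price buyers pay.
On the curves, pb = 943/6 - (1/6)q and ps = 449/6 + (1/6)q; the wedge ps − pb = 66 gives 449/6 + (1/6)q − (943/6 - (1/6)q) = 66, so q' = 445.
Then pb = 943/6 − (1/6)·445 = 83 and ps = 449/6 + (1/6)·445 = 149.
Buyers' price falls by p* − pb = 116 − 83 = 33; sellers' price rises by ps − p* = 149 − 116 = 33.
So producers capture 33/66 = 0.5 of each unit of subsidy.

Producer share = 0.5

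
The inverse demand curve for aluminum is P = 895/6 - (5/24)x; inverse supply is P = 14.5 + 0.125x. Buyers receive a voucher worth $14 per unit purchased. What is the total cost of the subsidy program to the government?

Government cost = $6244

Pre-subsidy: 895/6 - (5/24)x = 14.5 + 0.125x gives x* = 404 and P* = 65.
With the rebate, buyers effectively pay Pb = Ps − 14, where Ps is the price sellers receive.
On the curves, Pb = 895/6 - (5/24)x and Ps = 14.5 + 0.125x; the wedge Ps − Pb = 14 gives 14.5 + 0.125x − (895/6 - (5/24)x) = 14, so x' = 446.
Then Pb = 895/6 − (5/24)·446 = 56.25 and Ps = 14.5 + 0.125·446 = 70.25.
Government outlay = subsidy × quantity = 14 × 446 = 6244.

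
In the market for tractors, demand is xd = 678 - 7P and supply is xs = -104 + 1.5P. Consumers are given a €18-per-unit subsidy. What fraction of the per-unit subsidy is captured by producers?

Pre-subsidy: 678 - 7P = -104 + 1.5P gives P* = 92, x* = 34.
With the rebate, buyers effectively pay Pb = Ps − 18, where Ps is the price sellers receive.
Demand in terms of Ps becomes xd = 678 − 7(Ps − 18) = 804 - 7Ps. Setting this equal to supply: 804 - 7Ps = -104 + 1.5Ps, so Ps = 1816/17.
Buyers pay Pb = 1816/17 − 18 = 1510/17; x' = -104 + 1.5·(1816/17) = 956/17.
Buyers' price falls by P* − Pb = 92 − 1510/17 = 54/17; sellers' price rises by Ps − P* = 1816/17 − 92 = 252/17.
So producers capture (252/17)/18 = 14/17 of each unit of subsidy.

Producer share = 14/17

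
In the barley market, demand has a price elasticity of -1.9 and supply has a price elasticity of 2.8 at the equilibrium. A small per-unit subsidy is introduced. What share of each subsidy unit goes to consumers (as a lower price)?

Consumer share = 28/47

For a small subsidy around the equilibrium, the benefit split depends on the relative slopes, which at a point are proportional to the elasticities.
Buyer share = εs/(εs + |εd|) = 2.8/(2.8 + 1.9) = 28/47; seller share = |εd|/(εs + |εd|) = 19/47.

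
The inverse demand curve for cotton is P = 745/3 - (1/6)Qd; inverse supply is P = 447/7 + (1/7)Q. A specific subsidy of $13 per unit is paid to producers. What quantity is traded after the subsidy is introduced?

Pre-subsidy: 745/3 - (1/6)Q = 447/7 + (1/7)Q gives Q* = 596 and P* = 149.
With the subsidy, sellers receive Ps = Pb + 13 for each unit, where Pb is the price buyers pay.
On the curves, Pb = 745/3 - (1/6)Q and Ps = 447/7 + (1/7)Q; the wedge Ps − Pb = 13 gives 447/7 + (1/7)Q − (745/3 - (1/6)Q) = 13, so Q' = 638.
Then Pb = 745/3 − (1/6)·638 = 142 and Ps = 447/7 + (1/7)·638 = 155.

Q' = 638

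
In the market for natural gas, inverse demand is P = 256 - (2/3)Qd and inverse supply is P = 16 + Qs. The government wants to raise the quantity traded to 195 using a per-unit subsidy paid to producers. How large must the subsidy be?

At Q = 195, from the demand curve buyers pay Pb = 256 − (2/3)·195 = 126; from the supply curve sellers need Ps = 16 + 1·195 = 211.
The subsidy must fill the gap: s = Ps − Pb = 211 − 126 = 85.

Required subsidy s = 85 per unit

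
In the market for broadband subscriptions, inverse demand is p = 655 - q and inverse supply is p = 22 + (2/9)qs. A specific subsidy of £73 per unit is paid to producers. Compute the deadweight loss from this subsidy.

Pre-subsidy: 655 - q = 22 + (2/9)q gives q* = 5697/11 and p* = 1508/11.
With the subsidy, sellers receive ps = pb + 73 for each unit, where pb is the price buyers pay.
On the curves, pb = 655 - q and ps = 22 + (2/9)q; the wedge ps − pb = 73 gives 22 + (2/9)q − (655 - q) = 73, so q' = 6354/11.
Then pb = 655 − 1·(6354/11) = 851/11 and ps = 22 + (2/9)·(6354/11) = 1654/11.
The subsidy expands output by 6354/11 − 5697/11 = 657/11 past the efficient level; on those units the gap between marginal cost and willingness to pay runs from 0 up to 73.
DWL = ½ × 73 × 657/11 = 47961/22.

Deadweight loss = 47961/22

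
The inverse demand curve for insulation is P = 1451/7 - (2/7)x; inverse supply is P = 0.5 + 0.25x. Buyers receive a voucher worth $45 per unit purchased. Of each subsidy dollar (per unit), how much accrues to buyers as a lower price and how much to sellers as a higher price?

Buyers gain $24 per unit; sellers gain $21 per unit

Pre-subsidy: 1451/7 - (2/7)x = 0.5 + 0.25x gives x* = 386 and P* = 97.
With the rebate, buyers effectively pay Pb = Ps − 45, where Ps is the price sellers receive.
On the curves, Pb = 1451/7 - (2/7)x and Ps = 0.5 + 0.25x; the wedge Ps − Pb = 45 gives 0.5 + 0.25x − (1451/7 - (2/7)x) = 45, so x' = 470.
Then Pb = 1451/7 − (2/7)·470 = 73 and Ps = 0.5 + 0.25·470 = 118.
Buyers' price falls by P* − Pb = 97 − 73 = 24; sellers' price rises by Ps − P* = 118 − 97 = 21.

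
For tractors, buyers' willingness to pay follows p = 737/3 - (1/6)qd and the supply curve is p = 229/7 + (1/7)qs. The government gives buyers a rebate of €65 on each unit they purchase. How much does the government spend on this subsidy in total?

Government cost = €58370

Pre-subsidy: 737/3 - (1/6)q = 229/7 + (1/7)q gives q* = 688 and p* = 131.
With the rebate, buyers effectively pay pb = ps − 65, where ps is the price sellers receive.
On the curves, pb = 737/3 - (1/6)q and ps = 229/7 + (1/7)q; the wedge ps − pb = 65 gives 229/7 + (1/7)q − (737/3 - (1/6)q) = 65, so q' = 898.
Then pb = 737/3 − (1/6)·898 = 96 and ps = 229/7 + (1/7)·898 = 161.
Government outlay = subsidy × quantity = 65 × 898 = 58370.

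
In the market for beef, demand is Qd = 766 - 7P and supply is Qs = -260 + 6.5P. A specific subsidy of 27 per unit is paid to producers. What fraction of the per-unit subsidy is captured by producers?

Producer share = 14/27

Pre-subsidy: 766 - 7P = -260 + 6.5P gives P* = 76, Q* = 234.
With the subsidy, sellers receive Ps = Pb + 27 for each unit, where Pb is the price buyers pay.
Supply in terms of Pb becomes Qs = -260 + 6.5(Pb + 27) = -84.5 + 6.5Pb. Setting this equal to demand: 766 - 7Pb = -84.5 + 6.5Pb, so Pb = 63.
Sellers receive Ps = 63 + 27 = 90; Q' = 766 − 7·63 = 325.
Buyers' price falls by P* − Pb = 76 − 63 = 13; sellers' price rises by Ps − P* = 90 − 76 = 14.
So producers capture 14/27 = 14/27 of each unit of subsidy.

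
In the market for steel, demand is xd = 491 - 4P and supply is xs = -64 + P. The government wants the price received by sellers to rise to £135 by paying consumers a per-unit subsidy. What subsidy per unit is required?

At a seller price of 135, quantity supplied is -64 + 1·135 = 71.
Buyers absorb 71 only when they pay Pb with 491 − 4·Pb = 71, i.e. Pb = 105.
s = Ps − Pb = 135 − 105 = 30.

Required subsidy s = £30 per unit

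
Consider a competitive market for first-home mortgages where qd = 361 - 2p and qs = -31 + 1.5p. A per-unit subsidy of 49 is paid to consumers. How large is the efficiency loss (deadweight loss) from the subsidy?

Pre-subsidy: 361 - 2p = -31 + 1.5p gives p* = 112, q* = 137.
With the rebate, buyers effectively pay pb = ps − 49, where ps is the price sellers receive.
Demand in terms of ps becomes qd = 361 − 2(ps − 49) = 459 - 2ps. Setting this equal to supply: 459 - 2ps = -31 + 1.5ps, so ps = 140.
Buyers pay pb = 140 − 49 = 91; q' = -31 + 1.5·140 = 179.
The subsidy expands output by 179 − 137 = 42 past the efficient level; on those units the gap between marginal cost and willingness to pay runs from 0 up to 49.
DWL = ½ × 49 × 42 = 1029.

Deadweight loss = 1029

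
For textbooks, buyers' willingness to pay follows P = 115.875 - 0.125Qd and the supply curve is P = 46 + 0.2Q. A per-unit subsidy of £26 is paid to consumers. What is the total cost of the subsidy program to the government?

Pre-subsidy: 115.875 - 0.125Q = 46 + 0.2Q gives Q* = 215 and P* = 89.
With the rebate, buyers effectively pay Pb = Ps − 26, where Ps is the price sellers receive.
On the curves, Pb = 115.875 - 0.125Q and Ps = 46 + 0.2Q; the wedge Ps − Pb = 26 gives 46 + 0.2Q − (115.875 - 0.125Q) = 26, so Q' = 295.
Then Pb = 115.875 − 0.125·295 = 79 and Ps = 46 + 0.2·295 = 105.
Government outlay = subsidy × quantity = 26 × 295 = 7670.

Government cost = £7670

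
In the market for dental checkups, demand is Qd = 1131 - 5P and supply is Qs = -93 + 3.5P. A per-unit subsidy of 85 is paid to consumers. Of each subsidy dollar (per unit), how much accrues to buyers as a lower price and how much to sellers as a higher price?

Pre-subsidy: 1131 - 5P = -93 + 3.5P gives P* = 144, Q* = 411.
With the rebate, buyers effectively pay Pb = Ps − 85, where Ps is the price sellers receive.
Demand in terms of Ps becomes Qd = 1131 − 5(Ps − 85) = 1556 - 5Ps. Setting this equal to supply: 1556 - 5Ps = -93 + 3.5Ps, so Ps = 194.
Buyers pay Pb = 194 − 85 = 109; Q' = -93 + 3.5·194 = 586.
Buyers' price falls by P* − Pb = 144 − 109 = 35; sellers' price rises by Ps − P* = 194 − 144 = 50.

Buyers gain 35 per unit; sellers gain 50 per unit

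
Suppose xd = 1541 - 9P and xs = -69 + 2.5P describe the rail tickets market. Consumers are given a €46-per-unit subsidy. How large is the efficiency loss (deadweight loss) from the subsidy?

Deadweight loss = €2070

Pre-subsidy: 1541 - 9P = -69 + 2.5P gives P* = 140, x* = 281.
With the rebate, buyers effectively pay Pb = Ps − 46, where Ps is the price sellers receive.
Demand in terms of Ps becomes xd = 1541 − 9(Ps − 46) = 1955 - 9Ps. Setting this equal to supply: 1955 - 9Ps = -69 + 2.5Ps, so Ps = 176.
Buyers pay Pb = 176 − 46 = 130; x' = -69 + 2.5·176 = 371.
The subsidy expands output by 371 − 281 = 90 past the efficient level; on those units the gap between marginal cost and willingness to pay runs from 0 up to 46.
DWL = ½ × 46 × 90 = 2070.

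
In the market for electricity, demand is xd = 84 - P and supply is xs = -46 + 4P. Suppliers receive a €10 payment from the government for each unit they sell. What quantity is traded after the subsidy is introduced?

Pre-subsidy: 84 - P = -46 + 4P gives P* = 26, x* = 58.
With the subsidy, sellers receive Ps = Pb + 10 for each unit, where Pb is the price buyers pay.
Supply in terms of Pb becomes xs = -46 + 4(Pb + 10) = -6 + 4Pb. Setting this equal to demand: 84 - Pb = -6 + 4Pb, so Pb = 18.
Sellers receive Ps = 18 + 10 = 28; x' = 84 − 1·18 = 66.

x' = 66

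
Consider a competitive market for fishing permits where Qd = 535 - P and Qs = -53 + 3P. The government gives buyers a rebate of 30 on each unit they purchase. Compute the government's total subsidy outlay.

Government cost = 12315

Pre-subsidy: 535 - P = -53 + 3P gives P* = 147, Q* = 388.
With the rebate, buyers effectively pay Pb = Ps − 30, where Ps is the price sellers receive.
Demand in terms of Ps becomes Qd = 535 − 1(Ps − 30) = 565 - Ps. Setting this equal to supply: 565 - Ps = -53 + 3Ps, so Ps = 154.5.
Buyers pay Pb = 154.5 − 30 = 124.5; Q' = -53 + 3·154.5 = 410.5.
Government outlay = subsidy × quantity = 30 × 410.5 = 12315.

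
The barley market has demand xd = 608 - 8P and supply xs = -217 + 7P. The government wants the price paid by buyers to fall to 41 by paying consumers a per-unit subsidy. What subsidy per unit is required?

Required subsidy s = 30 per unit

At a buyer price of 41, quantity demanded is 608 − 8·41 = 280.
Sellers supply 280 only when they receive Ps with -217 + 7·Ps = 280, i.e. Ps = 71.
s = Ps − Pb = 71 − 41 = 30.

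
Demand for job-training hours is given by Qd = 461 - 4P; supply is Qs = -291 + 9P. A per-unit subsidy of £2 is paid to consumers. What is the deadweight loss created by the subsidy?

Pre-subsidy: 461 - 4P = -291 + 9P gives P* = 752/13, Q* = 2985/13.
With the rebate, buyers effectively pay Pb = Ps − 2, where Ps is the price sellers receive.
Demand in terms of Ps becomes Qd = 461 − 4(Ps − 2) = 469 - 4Ps. Setting this equal to supply: 469 - 4Ps = -291 + 9Ps, so Ps = 760/13.
Buyers pay Pb = 760/13 − 2 = 734/13; Q' = -291 + 9·(760/13) = 3057/13.
The subsidy expands output by 3057/13 − 2985/13 = 72/13 past the efficient level; on those units the gap between marginal cost and willingness to pay runs from 0 up to 2.
DWL = ½ × 2 × 72/13 = 72/13.

Deadweight loss = 72/13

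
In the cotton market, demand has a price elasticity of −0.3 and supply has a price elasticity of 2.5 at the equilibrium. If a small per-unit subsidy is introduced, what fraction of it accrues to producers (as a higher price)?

For a small subsidy around the equilibrium, the benefit split depends on the relative slopes, which at a point are proportional to the elasticities.
Buyer share = εs/(εs + |εd|) = 2.5/(2.5 + 0.3) = 25/28; seller share = |εd|/(εs + |εd|) = 3/28.
So producers capture 3/28 of the subsidy.

Producer share = 3/28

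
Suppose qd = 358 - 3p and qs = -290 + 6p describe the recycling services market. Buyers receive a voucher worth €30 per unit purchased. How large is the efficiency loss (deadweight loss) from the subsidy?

Deadweight loss = €900

Pre-subsidy: 358 - 3p = -290 + 6p gives p* = 72, q* = 142.
With the rebate, buyers effectively pay pb = ps − 30, where ps is the price sellers receive.
Demand in terms of ps becomes qd = 358 − 3(ps − 30) = 448 - 3ps. Setting this equal to supply: 448 - 3ps = -290 + 6ps, so ps = 82.
Buyers pay pb = 82 − 30 = 52; q' = -290 + 6·82 = 202.
The subsidy expands output by 202 − 142 = 60 past the efficient level; on those units the gap between marginal cost and willingness to pay runs from 0 up to 30.
DWL = ½ × 30 × 60 = 900.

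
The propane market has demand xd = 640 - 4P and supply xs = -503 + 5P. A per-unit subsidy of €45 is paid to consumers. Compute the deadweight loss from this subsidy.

Deadweight loss = €2250

Pre-subsidy: 640 - 4P = -503 + 5P gives P* = 127, x* = 132.
With the rebate, buyers effectively pay Pb = Ps − 45, where Ps is the price sellers receive.
Demand in terms of Ps becomes xd = 640 − 4(Ps − 45) = 820 - 4Ps. Setting this equal to supply: 820 - 4Ps = -503 + 5Ps, so Ps = 147.
Buyers pay Pb = 147 − 45 = 102; x' = -503 + 5·147 = 232.
The subsidy expands output by 232 − 132 = 100 past the efficient level; on those units the gap between marginal cost and willingness to pay runs from 0 up to 45.
DWL = ½ × 45 × 100 = 2250.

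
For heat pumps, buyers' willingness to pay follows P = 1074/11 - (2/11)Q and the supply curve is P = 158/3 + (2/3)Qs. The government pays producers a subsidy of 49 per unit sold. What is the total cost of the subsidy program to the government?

Pre-subsidy: 1074/11 - (2/11)Q = 158/3 + (2/3)Q gives Q* = 53 and P* = 88.
With the subsidy, sellers receive Ps = Pb + 49 for each unit, where Pb is the price buyers pay.
On the curves, Pb = 1074/11 - (2/11)Q and Ps = 158/3 + (2/3)Q; the wedge Ps − Pb = 49 gives 158/3 + (2/3)Q − (1074/11 - (2/11)Q) = 49, so Q' = 110.75.
Then Pb = 1074/11 − (2/11)·110.75 = 77.5 and Ps = 158/3 + (2/3)·110.75 = 126.5.
Government outlay = subsidy × quantity = 49 × 110.75 = 5426.75.

Government cost = 5426.75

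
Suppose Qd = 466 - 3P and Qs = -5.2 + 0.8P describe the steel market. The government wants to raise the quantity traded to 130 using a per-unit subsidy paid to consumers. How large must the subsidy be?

Required subsidy s = 57 per unit

At Q = 130, invert demand for the buyer price: Pb = (466 − 130)/3 = 112; invert supply for the seller price: Ps = (130 − (-5.2))/0.8 = 169.
The subsidy must fill the gap: s = Ps − Pb = 169 − 112 = 57.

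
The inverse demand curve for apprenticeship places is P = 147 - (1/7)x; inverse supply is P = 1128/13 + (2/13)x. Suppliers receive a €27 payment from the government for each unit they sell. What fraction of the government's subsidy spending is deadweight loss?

Pre-subsidy: 147 - (1/7)x = 1128/13 + (2/13)x gives x* = 203 and P* = 118.
With the subsidy, sellers receive Ps = Pb + 27 for each unit, where Pb is the price buyers pay.
On the curves, Pb = 147 - (1/7)x and Ps = 1128/13 + (2/13)x; the wedge Ps − Pb = 27 gives 1128/13 + (2/13)x − (147 - (1/7)x) = 27, so x' = 294.
Then Pb = 147 − (1/7)·294 = 105 and Ps = 1128/13 + (2/13)·294 = 132.
ΔCS = ½(203 + 294)(118 − 105) = 3230.5; ΔPS = ½(203 + 294)(132 − 118) = 3479.
Government spending = 27 × 294 = 7938.
DWL = ½ × 27 × (294 − 203) = 1228.5; fraction = 1228.5 / 7938 = 13/84.

DWL / government spending = 13/84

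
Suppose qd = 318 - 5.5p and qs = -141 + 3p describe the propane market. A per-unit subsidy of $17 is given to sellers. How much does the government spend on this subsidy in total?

Government cost = $918

Pre-subsidy: 318 - 5.5p = -141 + 3p gives p* = 54, q* = 21.
With the subsidy, sellers receive ps = pb + 17 for each unit, where pb is the price buyers pay.
Supply in terms of pb becomes qs = -141 + 3(pb + 17) = -90 + 3pb. Setting this equal to demand: 318 - 5.5pb = -90 + 3pb, so pb = 48.
Sellers receive ps = 48 + 17 = 65; q' = 318 − 5.5·48 = 54.
Government outlay = subsidy × quantity = 17 × 54 = 918.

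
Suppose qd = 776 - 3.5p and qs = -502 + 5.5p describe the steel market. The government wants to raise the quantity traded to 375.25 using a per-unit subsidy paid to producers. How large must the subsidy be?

Required subsidy s = 45 per unit

At q = 375.25, invert demand for the buyer price: pb = (776 − 375.25)/3.5 = 114.5; invert supply for the seller price: ps = (375.25 − (-502))/5.5 = 159.5.
The subsidy must fill the gap: s = ps − pb = 159.5 − 114.5 = 45.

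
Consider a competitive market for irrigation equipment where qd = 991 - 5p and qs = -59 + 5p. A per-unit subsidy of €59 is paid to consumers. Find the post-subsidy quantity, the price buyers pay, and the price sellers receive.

q' = 613.5; buyers pay €75.5; sellers receive €134.5

Pre-subsidy: 991 - 5p = -59 + 5p gives p* = 105, q* = 466.
With the rebate, buyers effectively pay pb = ps − 59, where ps is the price sellers receive.
Demand in terms of ps becomes qd = 991 − 5(ps − 59) = 1286 - 5ps. Setting this equal to supply: 1286 - 5ps = -59 + 5ps, so ps = 134.5.
Buyers pay pb = 134.5 − 59 = 75.5; q' = -59 + 5·134.5 = 613.5.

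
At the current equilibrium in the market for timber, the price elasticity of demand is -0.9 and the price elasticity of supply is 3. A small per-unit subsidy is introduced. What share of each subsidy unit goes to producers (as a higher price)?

Producer share = 3/13

For a small subsidy around the equilibrium, the benefit split depends on the relative slopes, which at a point are proportional to the elasticities.
Buyer share = εs/(εs + |εd|) = 3/(3 + 0.9) = 10/13; seller share = |εd|/(εs + |εd|) = 3/13.
So producers capture 3/13 of the subsidy.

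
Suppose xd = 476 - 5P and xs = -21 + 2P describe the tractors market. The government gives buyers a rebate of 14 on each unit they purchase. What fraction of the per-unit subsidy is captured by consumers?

Consumer share = 2/7

Pre-subsidy: 476 - 5P = -21 + 2P gives P* = 71, x* = 121.
With the rebate, buyers effectively pay Pb = Ps − 14, where Ps is the price sellers receive.
Demand in terms of Ps becomes xd = 476 − 5(Ps − 14) = 546 - 5Ps. Setting this equal to supply: 546 - 5Ps = -21 + 2Ps, so Ps = 81.
Buyers pay Pb = 81 − 14 = 67; x' = -21 + 2·81 = 141.
Buyers' price falls by P* − Pb = 71 − 67 = 4; sellers' price rises by Ps − P* = 81 − 71 = 10.
So consumers capture 4/14 = 2/7 of each unit of subsidy.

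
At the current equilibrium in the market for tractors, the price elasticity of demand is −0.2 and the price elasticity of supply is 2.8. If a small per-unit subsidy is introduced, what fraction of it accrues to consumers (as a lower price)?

For a small subsidy around the equilibrium, the benefit split depends on the relative slopes, which at a point are proportional to the elasticities.
Buyer share = εs/(εs + |εd|) = 2.8/(2.8 + 0.2) = 14/15; seller share = |εd|/(εs + |εd|) = 1/15.

Consumer share = 14/15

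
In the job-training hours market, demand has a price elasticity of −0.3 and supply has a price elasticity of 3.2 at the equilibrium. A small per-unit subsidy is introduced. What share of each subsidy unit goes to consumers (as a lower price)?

For a small subsidy around the equilibrium, the benefit split depends on the relative slopes, which at a point are proportional to the elasticities.
Buyer share = εs/(εs + |εd|) = 3.2/(3.2 + 0.3) = 32/35; seller share = |εd|/(εs + |εd|) = 3/35.

Consumer share = 32/35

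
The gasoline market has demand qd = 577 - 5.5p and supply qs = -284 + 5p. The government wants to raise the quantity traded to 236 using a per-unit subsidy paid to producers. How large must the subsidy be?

Required subsidy s = 42 per unit

At q = 236, invert demand for the buyer price: pb = (577 − 236)/5.5 = 62; invert supply for the seller price: ps = (236 − (-284))/5 = 104.
The subsidy must fill the gap: s = ps − pb = 104 − 62 = 42.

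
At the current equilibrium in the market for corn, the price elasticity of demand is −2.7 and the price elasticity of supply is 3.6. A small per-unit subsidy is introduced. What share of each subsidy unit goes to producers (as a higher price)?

For a small subsidy around the equilibrium, the benefit split depends on the relative slopes, which at a point are proportional to the elasticities.
Buyer share = εs/(εs + |εd|) = 3.6/(3.6 + 2.7) = 4/7; seller share = |εd|/(εs + |εd|) = 3/7.
So producers capture 3/7 of the subsidy.

Producer share = 3/7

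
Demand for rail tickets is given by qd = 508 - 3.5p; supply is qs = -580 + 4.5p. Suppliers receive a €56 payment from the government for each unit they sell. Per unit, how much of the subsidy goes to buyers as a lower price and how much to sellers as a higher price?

Pre-subsidy: 508 - 3.5p = -580 + 4.5p gives p* = 136, q* = 32.
With the subsidy, sellers receive ps = pb + 56 for each unit, where pb is the price buyers pay.
Supply in terms of pb becomes qs = -580 + 4.5(pb + 56) = -328 + 4.5pb. Setting this equal to demand: 508 - 3.5pb = -328 + 4.5pb, so pb = 104.5.
Sellers receive ps = 104.5 + 56 = 160.5; q' = 508 − 3.5·104.5 = 142.25.
Buyers' price falls by p* − pb = 136 − 104.5 = 31.5; sellers' price rises by ps − p* = 160.5 − 136 = 24.5.

Buyers gain €31.5 per unit; sellers gain €24.5 per unit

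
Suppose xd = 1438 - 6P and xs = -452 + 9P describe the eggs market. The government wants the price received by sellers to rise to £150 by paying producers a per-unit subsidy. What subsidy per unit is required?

Required subsidy s = £60 per unit

At a seller price of 150, quantity supplied is -452 + 9·150 = 898.
Buyers absorb 898 only when they pay Pb with 1438 − 6·Pb = 898, i.e. Pb = 90.
s = Ps − Pb = 150 − 90 = 60.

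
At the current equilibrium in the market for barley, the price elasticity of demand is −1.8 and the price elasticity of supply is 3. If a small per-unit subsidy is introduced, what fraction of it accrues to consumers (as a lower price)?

Consumer share = 0.625

For a small subsidy around the equilibrium, the benefit split depends on the relative slopes, which at a point are proportional to the elasticities.
Buyer share = εs/(εs + |εd|) = 3/(3 + 1.8) = 0.625; seller share = |εd|/(εs + |εd|) = 0.375.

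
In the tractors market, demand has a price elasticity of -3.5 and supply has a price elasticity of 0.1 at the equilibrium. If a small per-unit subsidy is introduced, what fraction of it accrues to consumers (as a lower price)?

Consumer share = 1/36

For a small subsidy around the equilibrium, the benefit split depends on the relative slopes, which at a point are proportional to the elasticities.
Buyer share = εs/(εs + |εd|) = 0.1/(0.1 + 3.5) = 1/36; seller share = |εd|/(εs + |εd|) = 35/36.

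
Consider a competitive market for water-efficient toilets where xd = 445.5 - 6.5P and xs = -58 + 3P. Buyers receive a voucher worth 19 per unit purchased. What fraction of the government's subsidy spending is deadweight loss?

Pre-subsidy: 445.5 - 6.5P = -58 + 3P gives P* = 53, x* = 101.
With the rebate, buyers effectively pay Pb = Ps − 19, where Ps is the price sellers receive.
Demand in terms of Ps becomes xd = 445.5 − 6.5(Ps − 19) = 569 - 6.5Ps. Setting this equal to supply: 569 - 6.5Ps = -58 + 3Ps, so Ps = 66.
Buyers pay Pb = 66 − 19 = 47; x' = -58 + 3·66 = 140.
ΔCS = ½(101 + 140)(53 − 47) = 723; ΔPS = ½(101 + 140)(66 − 53) = 1566.5.
Government spending = 19 × 140 = 2660.
DWL = ½ × 19 × (140 − 101) = 370.5; fraction = 370.5 / 2660 = 39/280.

DWL / government spending = 39/280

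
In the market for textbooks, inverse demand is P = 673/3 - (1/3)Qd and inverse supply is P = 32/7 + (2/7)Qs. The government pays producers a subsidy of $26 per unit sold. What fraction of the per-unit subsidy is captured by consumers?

Consumer share = 7/13

Pre-subsidy: 673/3 - (1/3)Q = 32/7 + (2/7)Q gives Q* = 355 and P* = 106.
With the subsidy, sellers receive Ps = Pb + 26 for each unit, where Pb is the price buyers pay.
On the curves, Pb = 673/3 - (1/3)Q and Ps = 32/7 + (2/7)Q; the wedge Ps − Pb = 26 gives 32/7 + (2/7)Q − (673/3 - (1/3)Q) = 26, so Q' = 397.
Then Pb = 673/3 − (1/3)·397 = 92 and Ps = 32/7 + (2/7)·397 = 118.
Buyers' price falls by P* − Pb = 106 − 92 = 14; sellers' price rises by Ps − P* = 118 − 106 = 12.
So consumers capture 14/26 = 7/13 of each unit of subsidy.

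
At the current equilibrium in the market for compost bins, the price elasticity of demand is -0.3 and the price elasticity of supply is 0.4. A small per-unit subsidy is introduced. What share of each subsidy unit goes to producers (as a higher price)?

For a small subsidy around the equilibrium, the benefit split depends on the relative slopes, which at a point are proportional to the elasticities.
Buyer share = εs/(εs + |εd|) = 0.4/(0.4 + 0.3) = 4/7; seller share = |εd|/(εs + |εd|) = 3/7.
So producers capture 3/7 of the subsidy.

Producer share = 3/7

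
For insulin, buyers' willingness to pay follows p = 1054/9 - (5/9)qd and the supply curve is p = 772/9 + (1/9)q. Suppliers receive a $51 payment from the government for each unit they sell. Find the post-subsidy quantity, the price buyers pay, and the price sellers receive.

q' = 123.5; buyers pay $48.5; sellers receive $99.5

Pre-subsidy: 1054/9 - (5/9)q = 772/9 + (1/9)q gives q* = 47 and p* = 91.
With the subsidy, sellers receive ps = pb + 51 for each unit, where pb is the price buyers pay.
On the curves, pb = 1054/9 - (5/9)q and ps = 772/9 + (1/9)q; the wedge ps − pb = 51 gives 772/9 + (1/9)q − (1054/9 - (5/9)q) = 51, so q' = 123.5.
Then pb = 1054/9 − (5/9)·123.5 = 48.5 and ps = 772/9 + (1/9)·123.5 = 99.5.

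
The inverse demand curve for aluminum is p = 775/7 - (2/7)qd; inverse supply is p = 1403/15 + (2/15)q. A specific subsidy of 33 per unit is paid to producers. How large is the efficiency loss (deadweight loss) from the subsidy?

Deadweight loss = 1299.375

Pre-subsidy: 775/7 - (2/7)q = 1403/15 + (2/15)q gives q* = 41 and p* = 99.
With the subsidy, sellers receive ps = pb + 33 for each unit, where pb is the price buyers pay.
On the curves, pb = 775/7 - (2/7)q and ps = 1403/15 + (2/15)q; the wedge ps − pb = 33 gives 1403/15 + (2/15)q − (775/7 - (2/7)q) = 33, so q' = 119.75.
Then pb = 775/7 − (2/7)·119.75 = 76.5 and ps = 1403/15 + (2/15)·119.75 = 109.5.
The subsidy expands output by 119.75 − 41 = 78.75 past the efficient level; on those units the gap between marginal cost and willingness to pay runs from 0 up to 33.
DWL = ½ × 33 × 78.75 = 1299.375.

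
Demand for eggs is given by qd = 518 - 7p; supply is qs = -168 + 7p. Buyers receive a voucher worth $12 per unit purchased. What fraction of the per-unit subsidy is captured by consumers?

Consumer share = 0.5

Pre-subsidy: 518 - 7p = -168 + 7p gives p* = 49, q* = 175.
With the rebate, buyers effectively pay pb = ps − 12, where ps is the price sellers receive.
Demand in terms of ps becomes qd = 518 − 7(ps − 12) = 602 - 7ps. Setting this equal to supply: 602 - 7ps = -168 + 7ps, so ps = 55.
Buyers pay pb = 55 − 12 = 43; q' = -168 + 7·55 = 217.
Buyers' price falls by p* − pb = 49 − 43 = 6; sellers' price rises by ps − p* = 55 − 49 = 6.
So consumers capture 6/12 = 0.5 of each unit of subsidy.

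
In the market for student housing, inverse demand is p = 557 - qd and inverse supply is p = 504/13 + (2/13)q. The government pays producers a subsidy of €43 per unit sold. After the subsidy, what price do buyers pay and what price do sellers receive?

Buyers pay €70.6; sellers receive €113.6

Pre-subsidy: 557 - q = 504/13 + (2/13)q gives q* = 6737/15 and p* = 1618/15.
With the subsidy, sellers receive ps = pb + 43 for each unit, where pb is the price buyers pay.
On the curves, pb = 557 - q and ps = 504/13 + (2/13)q; the wedge ps − pb = 43 gives 504/13 + (2/13)q − (557 - q) = 43, so q' = 486.4.
Then pb = 557 − 1·486.4 = 70.6 and ps = 504/13 + (2/13)·486.4 = 113.6.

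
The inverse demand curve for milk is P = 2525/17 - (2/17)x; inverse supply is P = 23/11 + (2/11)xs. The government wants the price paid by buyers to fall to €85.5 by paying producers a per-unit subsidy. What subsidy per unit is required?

At a buyer price of 85.5, quantity demanded is 1262.5 − 8.5·85.5 = 535.75.
Sellers supply 535.75 only when they receive Ps = 23/11 + (2/11)·535.75 = 99.5.
s = Ps − Pb = 99.5 − 85.5 = 14.

Required subsidy s = €14 per unit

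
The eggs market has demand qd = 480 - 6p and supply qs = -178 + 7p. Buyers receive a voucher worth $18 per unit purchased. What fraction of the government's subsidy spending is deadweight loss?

Pre-subsidy: 480 - 6p = -178 + 7p gives p* = 658/13, q* = 2292/13.
With the rebate, buyers effectively pay pb = ps − 18, where ps is the price sellers receive.
Demand in terms of ps becomes qd = 480 − 6(ps − 18) = 588 - 6ps. Setting this equal to supply: 588 - 6ps = -178 + 7ps, so ps = 766/13.
Buyers pay pb = 766/13 − 18 = 532/13; q' = -178 + 7·(766/13) = 3048/13.
ΔCS = ½(2292/13 + 3048/13)(658/13 − 532/13) = 336420/169; ΔPS = ½(2292/13 + 3048/13)(766/13 − 658/13) = 288360/169.
Government spending = 18 × 3048/13 = 54864/13.
DWL = ½ × 18 × (3048/13 − 2292/13) = 6804/13; fraction = (6804/13) / (54864/13) = 63/508.

DWL / government spending = 63/508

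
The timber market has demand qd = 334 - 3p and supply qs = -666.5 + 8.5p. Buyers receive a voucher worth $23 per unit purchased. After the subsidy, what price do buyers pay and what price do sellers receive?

Pre-subsidy: 334 - 3p = -666.5 + 8.5p gives p* = 87, q* = 73.
With the rebate, buyers effectively pay pb = ps − 23, where ps is the price sellers receive.
Demand in terms of ps becomes qd = 334 − 3(ps − 23) = 403 - 3ps. Setting this equal to supply: 403 - 3ps = -666.5 + 8.5ps, so ps = 93.
Buyers pay pb = 93 − 23 = 70; q' = -666.5 + 8.5·93 = 124.

Buyers pay $70; sellers receive $93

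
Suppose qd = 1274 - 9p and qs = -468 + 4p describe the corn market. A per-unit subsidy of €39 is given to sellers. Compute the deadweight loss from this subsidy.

Deadweight loss = €2106

Pre-subsidy: 1274 - 9p = -468 + 4p gives p* = 134, q* = 68.
With the subsidy, sellers receive ps = pb + 39 for each unit, where pb is the price buyers pay.
Supply in terms of pb becomes qs = -468 + 4(pb + 39) = -312 + 4pb. Setting this equal to demand: 1274 - 9pb = -312 + 4pb, so pb = 122.
Sellers receive ps = 122 + 39 = 161; q' = 1274 − 9·122 = 176.
The subsidy expands output by 176 − 68 = 108 past the efficient level; on those units the gap between marginal cost and willingness to pay runs from 0 up to 39.
DWL = ½ × 39 × 108 = 2106.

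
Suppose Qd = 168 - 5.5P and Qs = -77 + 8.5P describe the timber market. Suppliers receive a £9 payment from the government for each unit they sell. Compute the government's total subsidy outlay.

Pre-subsidy: 168 - 5.5P = -77 + 8.5P gives P* = 17.5, Q* = 71.75.
With the subsidy, sellers receive Ps = Pb + 9 for each unit, where Pb is the price buyers pay.
Supply in terms of Pb becomes Qs = -77 + 8.5(Pb + 9) = -0.5 + 8.5Pb. Setting this equal to demand: 168 - 5.5Pb = -0.5 + 8.5Pb, so Pb = 337/28.
Sellers receive Ps = 337/28 + 9 = 589/28; Q' = 168 − 5.5·(337/28) = 5701/56.
Government outlay = subsidy × quantity = 9 × 5701/56 = 51309/56.

Government cost = 51309/56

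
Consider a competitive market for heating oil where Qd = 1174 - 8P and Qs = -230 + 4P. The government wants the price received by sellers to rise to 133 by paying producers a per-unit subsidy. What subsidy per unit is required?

At a seller price of 133, quantity supplied is -230 + 4·133 = 302.
Buyers absorb 302 only when they pay Pb with 1174 − 8·Pb = 302, i.e. Pb = 109.
s = Ps − Pb = 133 − 109 = 24.

Required subsidy s = 24 per unit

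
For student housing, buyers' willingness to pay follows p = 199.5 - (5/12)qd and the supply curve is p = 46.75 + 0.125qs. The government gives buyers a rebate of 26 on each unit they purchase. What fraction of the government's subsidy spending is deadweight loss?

DWL / government spending = 4/55

Pre-subsidy: 199.5 - (5/12)q = 46.75 + 0.125q gives q* = 282 and p* = 82.
With the rebate, buyers effectively pay pb = ps − 26, where ps is the price sellers receive.
On the curves, pb = 199.5 - (5/12)q and ps = 46.75 + 0.125q; the wedge ps − pb = 26 gives 46.75 + 0.125q − (199.5 - (5/12)q) = 26, so q' = 330.
Then pb = 199.5 − (5/12)·330 = 62 and ps = 46.75 + 0.125·330 = 88.
ΔCS = ½(282 + 330)(82 − 62) = 6120; ΔPS = ½(282 + 330)(88 − 82) = 1836.
Government spending = 26 × 330 = 8580.
DWL = ½ × 26 × (330 − 282) = 624; fraction = 624 / 8580 = 4/55.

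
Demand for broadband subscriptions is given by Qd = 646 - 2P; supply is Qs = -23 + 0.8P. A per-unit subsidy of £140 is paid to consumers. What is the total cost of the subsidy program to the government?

Pre-subsidy: 646 - 2P = -23 + 0.8P gives P* = 3345/14, Q* = 1177/7.
With the rebate, buyers effectively pay Pb = Ps − 140, where Ps is the price sellers receive.
Demand in terms of Ps becomes Qd = 646 − 2(Ps − 140) = 926 - 2Ps. Setting this equal to supply: 926 - 2Ps = -23 + 0.8Ps, so Ps = 4745/14.
Buyers pay Pb = 4745/14 − 140 = 2785/14; Q' = -23 + 0.8·(4745/14) = 1737/7.
Government outlay = subsidy × quantity = 140 × 1737/7 = 34740.

Government cost = £34740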